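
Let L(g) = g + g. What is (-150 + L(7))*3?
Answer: -408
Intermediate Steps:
L(g) = 2*g
(-150 + L(7))*3 = (-150 + 2*7)*3 = (-150 + 14)*3 = -136*3 = -408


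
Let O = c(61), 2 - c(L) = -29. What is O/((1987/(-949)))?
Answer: -29419/1987 ≈ -14.806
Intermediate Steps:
c(L) = 31 (c(L) = 2 - 1*(-29) = 2 + 29 = 31)
O = 31
O/((1987/(-949))) = 31/((1987/(-949))) = 31/((1987*(-1/949))) = 31/(-1987/949) = 31*(-949/1987) = -29419/1987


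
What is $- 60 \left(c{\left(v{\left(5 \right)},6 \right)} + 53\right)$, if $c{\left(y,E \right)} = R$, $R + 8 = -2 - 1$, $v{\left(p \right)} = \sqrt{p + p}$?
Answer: $-2520$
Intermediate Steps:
$v{\left(p \right)} = \sqrt{2} \sqrt{p}$ ($v{\left(p \right)} = \sqrt{2 p} = \sqrt{2} \sqrt{p}$)
$R = -11$ ($R = -8 - 3 = -11$)
$c{\left(y,E \right)} = -11$
$- 60 \left(c{\left(v{\left(5 \right)},6 \right)} + 53\right) = - 60 \left(-11 + 53\right) = \left(-60\right) 42 = -2520$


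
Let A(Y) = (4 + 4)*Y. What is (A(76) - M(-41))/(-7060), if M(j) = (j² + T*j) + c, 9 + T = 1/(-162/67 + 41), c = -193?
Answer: 1612959/9125050 ≈ 0.17676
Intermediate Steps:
T = -23198/2585 (T = -9 + 1/(-162/67 + 41) = -9 + 1/(2585/67) = -9 + 67/2585 = -23198/2585 ≈ -8.9741)
A(Y) = 8*Y
M(j) = -193 + j² - 23198*j/2585 (M(j) = (j² - 23198*j/2585) - 193 = -193 + j² - 23198*j/2585)
(A(76) - M(-41))/(-7060) = (8*76 - (-193 + (-41)² - 23198/2585*(-41)))/(-7060) = (608 - (-193 + 1681 + 951118/2585))*(-1/7060) = (608 - 1*4797598/2585)*(-1/7060) = (608 - 4797598/2585)*(-1/7060) = -3225918/2585*(-1/7060) = 1612959/9125050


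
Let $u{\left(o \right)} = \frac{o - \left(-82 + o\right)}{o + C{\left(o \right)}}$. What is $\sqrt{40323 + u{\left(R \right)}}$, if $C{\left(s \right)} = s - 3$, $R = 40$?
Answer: $\frac{\sqrt{239081381}}{77} \approx 200.81$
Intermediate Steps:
$C{\left(s \right)} = -3 + s$ ($C{\left(s \right)} = s - 3 = -3 + s$)
$u{\left(o \right)} = \frac{82}{-3 + 2 o}$ ($u{\left(o \right)} = \frac{o - \left(-82 + o\right)}{o + \left(-3 + o\right)} = \frac{82}{-3 + 2 o}$)
$\sqrt{40323 + u{\left(R \right)}} = \sqrt{40323 + \frac{82}{-3 + 2 \cdot 40}} = \sqrt{40323 + \frac{82}{-3 + 80}} = \sqrt{40323 + \frac{82}{77}} = \sqrt{\frac{3104953}{77}} = \frac{\sqrt{239081381}}{77}$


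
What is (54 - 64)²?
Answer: 100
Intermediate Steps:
(54 - 64)² = (-10)² = 100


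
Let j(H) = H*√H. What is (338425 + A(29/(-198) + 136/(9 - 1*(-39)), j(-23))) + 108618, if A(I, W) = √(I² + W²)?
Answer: 447043 + I*√119178011/99 ≈ 4.4704e+5 + 110.27*I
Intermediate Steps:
j(H) = H^(3/2)
(338425 + A(29/(-198) + 136/(9 - 1*(-39)), j(-23))) + 108618 = (338425 + √((29/(-198) + 136/(9 - 1*(-39)))² + ((-23)^(3/2))²)) + 108618 = (338425 + √((29*(-1/198) + 136/(9 + 39))² + (-23*I*√23)²)) + 108618 = (338425 + √((-29/198 + 136/48)² - 12167)) + 108618 = (338425 + √((-29/198 + 136*(1/48))² - 12167)) + 108618 = (338425 + √((-29/198 + 17/6)² - 12167)) + 108618 = (338425 + √((266/99)² - 12167)) + 108618 = (338425 + √(70756/9801 - 12167)) + 108618 = (338425 + √(-119178011/9801)) + 108618 = (338425 + I*√119178011/99) + 108618 = 447043 + I*√119178011/99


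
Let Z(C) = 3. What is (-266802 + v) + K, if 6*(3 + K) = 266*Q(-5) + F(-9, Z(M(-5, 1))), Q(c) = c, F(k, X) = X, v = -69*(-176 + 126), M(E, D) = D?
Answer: -1581457/6 ≈ -2.6358e+5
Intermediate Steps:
v = 3450 (v = -69*(-50) = 3450)
K = -1345/6 (K = -3 + (266*(-5) + 3)/6 = -3 + (-1330 + 3)/6 = -3 + (⅙)*(-1327) = -3 - 1327/6 = -1345/6 ≈ -224.17)
(-266802 + v) + K = (-266802 + 3450) - 1345/6 = -263352 - 1345/6 = -1581457/6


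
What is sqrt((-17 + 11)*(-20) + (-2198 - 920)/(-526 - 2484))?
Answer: sqrt(274149295)/1505 ≈ 11.002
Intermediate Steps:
sqrt((-17 + 11)*(-20) + (-2198 - 920)/(-526 - 2484)) = sqrt(-6*(-20) - 3118/(-3010)) = sqrt(120 - 3118*(-1/3010)) = sqrt(120 + 1559/1505) = sqrt(182159/1505) = sqrt(274149295)/1505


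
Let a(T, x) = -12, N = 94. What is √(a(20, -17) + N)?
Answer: √82 ≈ 9.0554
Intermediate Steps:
√(a(20, -17) + N) = √(-12 + 94) = √82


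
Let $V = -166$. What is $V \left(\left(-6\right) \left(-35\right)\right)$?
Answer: $-34860$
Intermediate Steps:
$V \left(\left(-6\right) \left(-35\right)\right) = - 166 \left(\left(-6\right) \left(-35\right)\right) = \left(-166\right) 210 = -34860$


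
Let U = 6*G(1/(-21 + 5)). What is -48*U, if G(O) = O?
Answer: 18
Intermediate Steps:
U = -3/8 (U = 6/(-21 + 5) = 6/(-16) = 6*(-1/16) = -3/8 ≈ -0.37500)
-48*U = -48*(-3/8) = 18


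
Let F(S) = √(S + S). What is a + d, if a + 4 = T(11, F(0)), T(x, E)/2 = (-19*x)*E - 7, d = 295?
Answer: 277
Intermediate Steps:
F(S) = √2*√S (F(S) = √(2*S) = √2*√S)
T(x, E) = -14 - 38*E*x (T(x, E) = 2*((-19*x)*E - 7) = 2*(-19*E*x - 7) = 2*(-7 - 19*E*x) = -14 - 38*E*x)
a = -18 (a = -4 + (-14 - 38*√2*√0*11) = -4 + (-14 - 38*√2*0*11) = -4 + (-14 - 38*0*11) = -4 + (-14 + 0) = -4 - 14 = -18)
a + d = -18 + 295 = 277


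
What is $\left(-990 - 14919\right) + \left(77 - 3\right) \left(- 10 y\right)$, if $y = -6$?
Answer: $-11469$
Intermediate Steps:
$\left(-990 - 14919\right) + \left(77 - 3\right) \left(- 10 y\right) = \left(-990 - 14919\right) + \left(77 - 3\right) \left(\left(-10\right) \left(-6\right)\right) = -15909 + 74 \cdot 60 = -15909 + 4440 = -11469$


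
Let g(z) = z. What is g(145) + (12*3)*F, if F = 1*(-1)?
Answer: 109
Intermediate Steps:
F = -1
g(145) + (12*3)*F = 145 + (12*3)*(-1) = 145 + 36*(-1) = 145 - 36 = 109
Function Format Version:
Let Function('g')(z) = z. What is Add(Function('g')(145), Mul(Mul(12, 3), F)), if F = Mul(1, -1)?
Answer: 109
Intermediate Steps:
F = -1
Add(Function('g')(145), Mul(Mul(12, 3), F)) = Add(145, Mul(Mul(12, 3), -1)) = Add(145, Mul(36, -1)) = Add(145, -36) = 109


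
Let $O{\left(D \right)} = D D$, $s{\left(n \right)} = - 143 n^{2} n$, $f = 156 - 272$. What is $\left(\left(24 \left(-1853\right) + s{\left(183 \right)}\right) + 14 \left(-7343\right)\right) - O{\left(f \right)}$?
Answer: $-876534371$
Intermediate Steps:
$f = -116$
$s{\left(n \right)} = - 143 n^{3}$
$O{\left(D \right)} = D^{2}$
$\left(\left(24 \left(-1853\right) + s{\left(183 \right)}\right) + 14 \left(-7343\right)\right) - O{\left(f \right)} = \left(\left(24 \left(-1853\right) - 143 \cdot 183^{3}\right) + 14 \left(-7343\right)\right) - \left(-116\right)^{2} = \left(\left(-44472 - 876373641\right) - 102802\right) - 13456 = \left(-876418113 - 102802\right) - 13456 = -876520915 - 13456 = -876534371$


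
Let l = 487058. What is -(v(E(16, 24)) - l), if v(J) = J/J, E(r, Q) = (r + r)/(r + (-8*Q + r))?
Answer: 487057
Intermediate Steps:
E(r, Q) = 2*r/(-8*Q + 2*r) (E(r, Q) = (2*r)/(r + (r - 8*Q)) = (2*r)/(-8*Q + 2*r) = 2*r/(-8*Q + 2*r))
v(J) = 1
-(v(E(16, 24)) - l) = -(1 - 1*487058) = -(1 - 487058) = -1*(-487057) = 487057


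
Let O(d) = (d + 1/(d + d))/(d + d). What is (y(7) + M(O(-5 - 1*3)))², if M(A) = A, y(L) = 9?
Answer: 5919489/65536 ≈ 90.324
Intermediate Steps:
O(d) = (d + 1/(2*d))/(2*d) (O(d) = (d + 1/(2*d))/((2*d)) = (d + 1/(2*d))*(1/(2*d)) = (d + 1/(2*d))/(2*d))
(y(7) + M(O(-5 - 1*3)))² = (9 + (½ + 1/(4*(-5 - 1*3)²)))² = (9 + (½ + 1/(4*(-5 - 3)²)))² = (9 + (½ + (¼)/(-8)²))² = (9 + (½ + (¼)*(1/64)))² = (9 + (½ + 1/256))² = (9 + 129/256)² = (2433/256)² = 5919489/65536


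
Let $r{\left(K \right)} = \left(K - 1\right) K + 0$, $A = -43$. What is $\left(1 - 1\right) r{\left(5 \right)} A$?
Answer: $0$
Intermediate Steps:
$r{\left(K \right)} = K \left(-1 + K\right)$ ($r{\left(K \right)} = \left(-1 + K\right) K + 0 = K \left(-1 + K\right) + 0 = K \left(-1 + K\right)$)
$\left(1 - 1\right) r{\left(5 \right)} A = \left(1 - 1\right) 5 \left(-1 + 5\right) \left(-43\right) = 0 \cdot 5 \cdot 4 \left(-43\right) = 0 \cdot 20 \left(-43\right) = 0 \left(-43\right) = 0$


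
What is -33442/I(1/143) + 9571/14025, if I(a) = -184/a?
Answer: 83801/42900 ≈ 1.9534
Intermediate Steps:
-33442/I(1/143) + 9571/14025 = -33442/((-184/(1/143))) + 9571/14025 = -33442/((-184/1/143)) + 9571*(1/14025) = -33442/((-184*143)) + 563/825 = -33442/(-26312) + 563/825 = -33442*(-1/26312) + 563/825 = 727/572 + 563/825 = 83801/42900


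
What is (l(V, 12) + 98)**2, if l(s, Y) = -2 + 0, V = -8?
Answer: 9216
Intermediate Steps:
l(s, Y) = -2
(l(V, 12) + 98)**2 = (-2 + 98)**2 = 96**2 = 9216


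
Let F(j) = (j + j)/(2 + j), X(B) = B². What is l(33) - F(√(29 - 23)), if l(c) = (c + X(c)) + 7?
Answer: 1123 + 2*√6 ≈ 1127.9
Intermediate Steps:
l(c) = 7 + c + c² (l(c) = (c + c²) + 7 = 7 + c + c²)
F(j) = 2*j/(2 + j) (F(j) = (2*j)/(2 + j) = 2*j/(2 + j))
l(33) - F(√(29 - 23)) = (7 + 33 + 33²) - 2*√(29 - 23)/(2 + √(29 - 23)) = (7 + 33 + 1089) - 2*√6/(2 + √6) = 1129 - 2*√6/(2 + √6)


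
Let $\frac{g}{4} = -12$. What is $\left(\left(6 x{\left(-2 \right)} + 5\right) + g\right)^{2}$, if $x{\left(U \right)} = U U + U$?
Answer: $961$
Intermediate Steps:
$g = -48$ ($g = 4 \left(-12\right) = -48$)
$x{\left(U \right)} = U + U^{2}$ ($x{\left(U \right)} = U^{2} + U = U + U^{2}$)
$\left(\left(6 x{\left(-2 \right)} + 5\right) + g\right)^{2} = \left(\left(6 \left(- 2 \left(1 - 2\right)\right) + 5\right) - 48\right)^{2} = \left(\left(6 \left(\left(-2\right) \left(-1\right)\right) + 5\right) - 48\right)^{2} = \left(\left(6 \cdot 2 + 5\right) - 48\right)^{2} = \left(\left(12 + 5\right) - 48\right)^{2} = \left(17 - 48\right)^{2} = \left(-31\right)^{2} = 961$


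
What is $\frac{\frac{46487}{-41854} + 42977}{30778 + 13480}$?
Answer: $\frac{1798712871}{1852374332} \approx 0.97103$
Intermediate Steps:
$\frac{\frac{46487}{-41854} + 42977}{30778 + 13480} = \frac{46487 \left(- \frac{1}{41854}\right) + 42977}{44258} = \left(- \frac{46487}{41854} + 42977\right) \frac{1}{44258} = \frac{1798712871}{41854} \cdot \frac{1}{44258} = \frac{1798712871}{1852374332}$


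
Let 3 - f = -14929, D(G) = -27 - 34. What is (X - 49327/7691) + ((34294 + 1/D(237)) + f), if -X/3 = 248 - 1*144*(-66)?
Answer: 9365928832/469151 ≈ 19964.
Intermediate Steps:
D(G) = -61
f = 14932 (f = 3 - 1*(-14929) = 3 + 14929 = 14932)
X = -29256 (X = -3*(248 - 1*144*(-66)) = -3*(248 - 144*(-66)) = -3*(248 + 9504) = -3*9752 = -29256)
(X - 49327/7691) + ((34294 + 1/D(237)) + f) = (-29256 - 49327/7691) + ((34294 + 1/(-61)) + 14932) = (-29256 - 49327*1/7691) + ((34294 - 1/61) + 14932) = (-29256 - 49327/7691) + (2091933/61 + 14932) = -225057223/7691 + 3002785/61 = 9365928832/469151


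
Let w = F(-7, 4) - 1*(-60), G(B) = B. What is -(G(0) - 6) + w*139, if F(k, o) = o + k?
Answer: 7929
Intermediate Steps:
F(k, o) = k + o
w = 57 (w = (-7 + 4) - 1*(-60) = -3 + 60 = 57)
-(G(0) - 6) + w*139 = -(0 - 6) + 57*139 = -1*(-6) + 7923 = 6 + 7923 = 7929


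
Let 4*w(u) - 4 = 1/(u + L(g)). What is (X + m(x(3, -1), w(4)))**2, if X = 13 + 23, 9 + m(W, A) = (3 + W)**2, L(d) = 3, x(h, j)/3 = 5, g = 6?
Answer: 123201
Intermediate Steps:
x(h, j) = 15 (x(h, j) = 3*5 = 15)
w(u) = 1 + 1/(4*(3 + u)) (w(u) = 1 + 1/(4*(u + 3)) = 1 + 1/(4*(3 + u)))
m(W, A) = -9 + (3 + W)**2
X = 36
(X + m(x(3, -1), w(4)))**2 = (36 + 15*(6 + 15))**2 = (36 + 15*21)**2 = (36 + 315)**2 = 351**2 = 123201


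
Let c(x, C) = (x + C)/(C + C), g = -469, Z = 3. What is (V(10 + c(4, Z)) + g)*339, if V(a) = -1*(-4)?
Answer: -157635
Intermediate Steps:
c(x, C) = (C + x)/(2*C) (c(x, C) = (C + x)/((2*C)) = (C + x)*(1/(2*C)) = (C + x)/(2*C))
V(a) = 4
(V(10 + c(4, Z)) + g)*339 = (4 - 469)*339 = -465*339 = -157635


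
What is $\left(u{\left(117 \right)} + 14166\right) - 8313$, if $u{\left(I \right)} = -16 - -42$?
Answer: $5879$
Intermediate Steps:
$u{\left(I \right)} = 26$ ($u{\left(I \right)} = -16 + 42 = 26$)
$\left(u{\left(117 \right)} + 14166\right) - 8313 = \left(26 + 14166\right) - 8313 = 14192 - 8313 = 5879$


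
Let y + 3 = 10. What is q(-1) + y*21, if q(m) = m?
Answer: 146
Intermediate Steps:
y = 7 (y = -3 + 10 = 7)
q(-1) + y*21 = -1 + 7*21 = -1 + 147 = 146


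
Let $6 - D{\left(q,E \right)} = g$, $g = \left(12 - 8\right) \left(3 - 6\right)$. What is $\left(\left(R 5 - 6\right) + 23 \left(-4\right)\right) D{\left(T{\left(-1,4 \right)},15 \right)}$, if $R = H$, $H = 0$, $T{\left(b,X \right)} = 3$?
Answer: $-1764$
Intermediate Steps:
$R = 0$
$g = -12$ ($g = 4 \left(-3\right) = -12$)
$D{\left(q,E \right)} = 18$ ($D{\left(q,E \right)} = 6 - -12 = 6 + 12 = 18$)
$\left(\left(R 5 - 6\right) + 23 \left(-4\right)\right) D{\left(T{\left(-1,4 \right)},15 \right)} = \left(\left(0 \cdot 5 - 6\right) + 23 \left(-4\right)\right) 18 = \left(\left(0 - 6\right) - 92\right) 18 = \left(-6 - 92\right) 18 = \left(-98\right) 18 = -1764$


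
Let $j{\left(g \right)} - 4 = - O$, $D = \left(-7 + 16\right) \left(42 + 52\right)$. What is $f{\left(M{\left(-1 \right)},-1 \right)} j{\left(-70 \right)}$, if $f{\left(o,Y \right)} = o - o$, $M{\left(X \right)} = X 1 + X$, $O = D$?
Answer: $0$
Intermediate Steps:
$D = 846$ ($D = 9 \cdot 94 = 846$)
$O = 846$
$M{\left(X \right)} = 2 X$ ($M{\left(X \right)} = X + X = 2 X$)
$f{\left(o,Y \right)} = 0$
$j{\left(g \right)} = -842$ ($j{\left(g \right)} = 4 - 846 = -842$)
$f{\left(M{\left(-1 \right)},-1 \right)} j{\left(-70 \right)} = 0 \left(-842\right) = 0$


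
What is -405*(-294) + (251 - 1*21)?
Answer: 119300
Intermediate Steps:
-405*(-294) + (251 - 1*21) = 119070 + (251 - 21) = 119070 + 230 = 119300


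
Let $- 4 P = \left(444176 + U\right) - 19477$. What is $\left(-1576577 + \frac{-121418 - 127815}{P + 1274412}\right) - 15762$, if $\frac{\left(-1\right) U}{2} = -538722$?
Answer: $- \frac{5725263833127}{3595505} \approx -1.5923 \cdot 10^{6}$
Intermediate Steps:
$U = 1077444$ ($U = \left(-2\right) \left(-538722\right) = 1077444$)
$P = - \frac{1502143}{4}$ ($P = - \frac{\left(444176 + 1077444\right) - 19477}{4} = - \frac{1521620 - 19477}{4} = \left(- \frac{1}{4}\right) 1502143 = - \frac{1502143}{4} \approx -3.7554 \cdot 10^{5}$)
$\left(-1576577 + \frac{-121418 - 127815}{P + 1274412}\right) - 15762 = \left(-1576577 + \frac{-121418 - 127815}{- \frac{1502143}{4} + 1274412}\right) - 15762 = \left(-1576577 - \frac{249233}{\frac{3595505}{4}}\right) - 15762 = \left(-1576577 - \frac{996932}{3595505}\right) - 15762 = - \frac{5668591483317}{3595505} - 15762 = - \frac{5725263833127}{3595505}$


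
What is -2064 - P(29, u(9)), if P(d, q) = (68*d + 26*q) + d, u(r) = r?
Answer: -4299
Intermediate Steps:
P(d, q) = 26*q + 69*d (P(d, q) = (26*q + 68*d) + d = 26*q + 69*d)
-2064 - P(29, u(9)) = -2064 - (26*9 + 69*29) = -2064 - (234 + 2001) = -2064 - 1*2235 = -2064 - 2235 = -4299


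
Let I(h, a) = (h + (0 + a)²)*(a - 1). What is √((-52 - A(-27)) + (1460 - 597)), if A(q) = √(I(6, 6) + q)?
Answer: √(811 - √183) ≈ 28.240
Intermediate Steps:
I(h, a) = (-1 + a)*(h + a²) (I(h, a) = (h + a²)*(-1 + a) = (-1 + a)*(h + a²))
A(q) = √(210 + q) (A(q) = √((6³ - 1*6 - 1*6² + 6*6) + q) = √((216 - 6 - 1*36 + 36) + q) = √((216 - 6 - 36 + 36) + q) = √(210 + q))
√((-52 - A(-27)) + (1460 - 597)) = √((-52 - √(210 - 27)) + (1460 - 597)) = √((-52 - √183) + 863) = √(811 - √183)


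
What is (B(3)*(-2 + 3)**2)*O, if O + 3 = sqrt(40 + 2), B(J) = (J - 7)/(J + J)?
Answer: 2 - 2*sqrt(42)/3 ≈ -2.3205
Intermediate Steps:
B(J) = (-7 + J)/(2*J) (B(J) = (-7 + J)/((2*J)) = (-7 + J)*(1/(2*J)) = (-7 + J)/(2*J))
O = -3 + sqrt(42) (O = -3 + sqrt(40 + 2) = -3 + sqrt(42) ≈ 3.4807)
(B(3)*(-2 + 3)**2)*O = (((1/2)*(-7 + 3)/3)*(-2 + 3)**2)*(-3 + sqrt(42)) = (((1/2)*(1/3)*(-4))*1**2)*(-3 + sqrt(42)) = (-2/3*1)*(-3 + sqrt(42)) = -2*(-3 + sqrt(42))/3 = 2 - 2*sqrt(42)/3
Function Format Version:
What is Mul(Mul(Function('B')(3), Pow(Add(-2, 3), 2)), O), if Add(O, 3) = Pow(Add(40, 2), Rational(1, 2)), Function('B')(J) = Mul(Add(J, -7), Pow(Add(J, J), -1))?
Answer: Add(2, Mul(Rational(-2, 3), Pow(42, Rational(1, 2)))) ≈ -2.3205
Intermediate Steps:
Function('B')(J) = Mul(Rational(1, 2), Pow(J, -1), Add(-7, J)) (Function('B')(J) = Mul(Add(-7, J), Pow(Mul(2, J), -1)) = Mul(Add(-7, J), Mul(Rational(1, 2), Pow(J, -1))) = Mul(Rational(1, 2), Pow(J, -1), Add(-7, J)))
O = Add(-3, Pow(42, Rational(1, 2))) (O = Add(-3, Pow(Add(40, 2), Rational(1, 2))) = Add(-3, Pow(42, Rational(1, 2))) ≈ 3.4807)
Mul(Mul(Function('B')(3), Pow(Add(-2, 3), 2)), O) = Mul(Mul(Mul(Rational(1, 2), Pow(3, -1), Add(-7, 3)), Pow(Add(-2, 3), 2)), Add(-3, Pow(42, Rational(1, 2)))) = Mul(Mul(Mul(Rational(1, 2), Rational(1, 3), -4), Pow(1, 2)), Add(-3, Pow(42, Rational(1, 2)))) = Mul(Mul(Rational(-2, 3), 1), Add(-3, Pow(42, Rational(1, 2)))) = Mul(Rational(-2, 3), Add(-3, Pow(42, Rational(1, 2)))) = Add(2, Mul(Rational(-2, 3), Pow(42, Rational(1, 2))))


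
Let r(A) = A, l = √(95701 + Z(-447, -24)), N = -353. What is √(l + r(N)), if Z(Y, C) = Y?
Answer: √(-353 + √95254) ≈ 6.6609*I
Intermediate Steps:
l = √95254 (l = √(95701 - 447) = √95254 ≈ 308.63)
√(l + r(N)) = √(√95254 - 353) = √(-353 + √95254)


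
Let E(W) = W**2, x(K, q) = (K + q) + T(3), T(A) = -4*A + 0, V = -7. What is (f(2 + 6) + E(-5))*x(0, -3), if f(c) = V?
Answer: -270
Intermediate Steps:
f(c) = -7
T(A) = -4*A
x(K, q) = -12 + K + q (x(K, q) = (K + q) - 4*3 = (K + q) - 12 = -12 + K + q)
(f(2 + 6) + E(-5))*x(0, -3) = (-7 + (-5)**2)*(-12 + 0 - 3) = (-7 + 25)*(-15) = 18*(-15) = -270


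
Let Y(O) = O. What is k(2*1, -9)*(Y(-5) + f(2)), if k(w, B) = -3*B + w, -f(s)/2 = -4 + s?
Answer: -29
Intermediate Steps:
f(s) = 8 - 2*s (f(s) = -2*(-4 + s) = 8 - 2*s)
k(w, B) = w - 3*B
k(2*1, -9)*(Y(-5) + f(2)) = (2*1 - 3*(-9))*(-5 + (8 - 2*2)) = (2 + 27)*(-5 + (8 - 4)) = 29*(-5 + 4) = 29*(-1) = -29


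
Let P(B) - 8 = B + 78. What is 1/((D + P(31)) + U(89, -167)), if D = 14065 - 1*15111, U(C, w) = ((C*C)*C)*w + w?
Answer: -1/117730919 ≈ -8.4939e-9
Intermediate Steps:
U(C, w) = w + w*C**3 (U(C, w) = (C**2*C)*w + w = C**3*w + w = w*C**3 + w = w + w*C**3)
P(B) = 86 + B (P(B) = 8 + (B + 78) = 8 + (78 + B) = 86 + B)
D = -1046 (D = 14065 - 15111 = -1046)
1/((D + P(31)) + U(89, -167)) = 1/((-1046 + (86 + 31)) - 167*(1 + 89**3)) = 1/((-1046 + 117) - 167*(1 + 704969)) = 1/(-929 - 167*704970) = 1/(-929 - 117729990) = 1/(-117730919) = -1/117730919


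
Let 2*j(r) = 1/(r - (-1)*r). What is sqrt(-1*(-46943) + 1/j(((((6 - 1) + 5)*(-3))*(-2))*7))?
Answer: sqrt(48623) ≈ 220.51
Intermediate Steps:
j(r) = 1/(4*r) (j(r) = 1/(2*(r - (-1)*r)) = 1/(2*(r + r)) = 1/(2*((2*r))) = (1/(2*r))/2 = 1/(4*r))
sqrt(-1*(-46943) + 1/j(((((6 - 1) + 5)*(-3))*(-2))*7)) = sqrt(-1*(-46943) + 1/(1/(4*((((((6 - 1) + 5)*(-3))*(-2))*7))))) = sqrt(46943 + 1/(1/(4*(((((5 + 5)*(-3))*(-2))*7))))) = sqrt(46943 + 1/(1/(4*((((10*(-3))*(-2))*7))))) = sqrt(46943 + 1/(1/(4*((-30*(-2)*7))))) = sqrt(46943 + 1/(1/(4*((60*7))))) = sqrt(46943 + 1/((1/4)/420)) = sqrt(46943 + 1/((1/4)*(1/420))) = sqrt(46943 + 1/(1/1680)) = sqrt(46943 + 1680) = sqrt(48623)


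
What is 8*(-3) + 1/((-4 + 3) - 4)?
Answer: -121/5 ≈ -24.200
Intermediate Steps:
8*(-3) + 1/((-4 + 3) - 4) = -24 + 1/(-1 - 4) = -24 + 1/(-5) = -24 - ⅕ = -121/5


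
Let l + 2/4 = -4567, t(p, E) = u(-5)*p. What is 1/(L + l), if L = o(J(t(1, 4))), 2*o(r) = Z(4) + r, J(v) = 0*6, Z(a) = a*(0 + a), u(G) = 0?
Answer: -2/9119 ≈ -0.00021932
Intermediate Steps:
Z(a) = a**2 (Z(a) = a*a = a**2)
t(p, E) = 0 (t(p, E) = 0*p = 0)
J(v) = 0
o(r) = 8 + r/2 (o(r) = (4**2 + r)/2 = (16 + r)/2 = 8 + r/2)
L = 8 (L = 8 + (1/2)*0 = 8 + 0 = 8)
l = -9135/2 (l = -1/2 - 4567 = -9135/2 ≈ -4567.5)
1/(L + l) = 1/(8 - 9135/2) = 1/(-9119/2) = -2/9119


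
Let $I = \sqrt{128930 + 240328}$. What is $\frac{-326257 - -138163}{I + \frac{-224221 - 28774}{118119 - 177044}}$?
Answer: $\frac{112162185486210}{51282289412249} - \frac{26123665605150 \sqrt{369258}}{51282289412249} \approx -307.36$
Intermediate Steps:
$I = \sqrt{369258} \approx 607.67$
$\frac{-326257 - -138163}{I + \frac{-224221 - 28774}{118119 - 177044}} = \frac{-326257 - -138163}{\sqrt{369258} + \frac{-224221 - 28774}{118119 - 177044}} = \frac{-326257 + 138163}{\sqrt{369258} - \frac{252995}{-58925}} = - \frac{188094}{\sqrt{369258} - - \frac{50599}{11785}} = - \frac{188094}{\sqrt{369258} + \frac{50599}{11785}} = - \frac{188094}{\frac{50599}{11785} + \sqrt{369258}}$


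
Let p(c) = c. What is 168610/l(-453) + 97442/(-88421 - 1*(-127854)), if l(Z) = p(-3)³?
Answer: -6646167196/1064691 ≈ -6242.3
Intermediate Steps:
l(Z) = -27 (l(Z) = (-3)³ = -27)
168610/l(-453) + 97442/(-88421 - 1*(-127854)) = 168610/(-27) + 97442/(-88421 - 1*(-127854)) = 168610*(-1/27) + 97442/(-88421 + 127854) = -168610/27 + 97442/39433 = -6646167196/1064691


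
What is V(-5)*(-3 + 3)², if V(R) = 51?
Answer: 0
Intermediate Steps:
V(-5)*(-3 + 3)² = 51*(-3 + 3)² = 51*0² = 51*0 = 0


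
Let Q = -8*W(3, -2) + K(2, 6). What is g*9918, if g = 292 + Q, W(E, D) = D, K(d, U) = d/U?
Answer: 3058050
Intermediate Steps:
Q = 49/3 (Q = -8*(-2) + 2/6 = 16 + 2*(⅙) = 16 + ⅓ = 49/3 ≈ 16.333)
g = 925/3 (g = 292 + 49/3 = 925/3 ≈ 308.33)
g*9918 = (925/3)*9918 = 3058050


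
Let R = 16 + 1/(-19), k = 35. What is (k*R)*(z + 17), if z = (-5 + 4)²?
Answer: 190890/19 ≈ 10047.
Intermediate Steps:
z = 1 (z = (-1)² = 1)
R = 303/19 (R = 16 - 1/19 = 303/19 ≈ 15.947)
(k*R)*(z + 17) = (35*(303/19))*(1 + 17) = (10605/19)*18 = 190890/19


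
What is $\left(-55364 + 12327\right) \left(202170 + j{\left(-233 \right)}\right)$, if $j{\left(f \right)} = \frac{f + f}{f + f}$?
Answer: $-8700833327$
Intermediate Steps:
$j{\left(f \right)} = 1$ ($j{\left(f \right)} = \frac{2 f}{2 f} = 2 f \frac{1}{2 f} = 1$)
$\left(-55364 + 12327\right) \left(202170 + j{\left(-233 \right)}\right) = \left(-55364 + 12327\right) \left(202170 + 1\right) = \left(-43037\right) 202171 = -8700833327$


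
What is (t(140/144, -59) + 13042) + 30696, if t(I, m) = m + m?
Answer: 43620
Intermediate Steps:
t(I, m) = 2*m
(t(140/144, -59) + 13042) + 30696 = (2*(-59) + 13042) + 30696 = (-118 + 13042) + 30696 = 12924 + 30696 = 43620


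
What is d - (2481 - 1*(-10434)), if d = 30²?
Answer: -12015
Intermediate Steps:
d = 900
d - (2481 - 1*(-10434)) = 900 - (2481 - 1*(-10434)) = 900 - (2481 + 10434) = 900 - 1*12915 = 900 - 12915 = -12015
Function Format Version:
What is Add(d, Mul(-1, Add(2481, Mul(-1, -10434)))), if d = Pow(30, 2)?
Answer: -12015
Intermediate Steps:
d = 900
Add(d, Mul(-1, Add(2481, Mul(-1, -10434)))) = Add(900, Mul(-1, Add(2481, Mul(-1, -10434)))) = Add(900, Mul(-1, Add(2481, 10434))) = Add(900, Mul(-1, 12915)) = Add(900, -12915) = -12015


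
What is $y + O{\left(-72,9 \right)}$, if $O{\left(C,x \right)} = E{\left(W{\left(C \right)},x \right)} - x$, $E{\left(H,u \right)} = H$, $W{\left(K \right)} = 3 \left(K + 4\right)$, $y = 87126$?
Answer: $86913$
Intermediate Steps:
$W{\left(K \right)} = 12 + 3 K$ ($W{\left(K \right)} = 3 \left(4 + K\right) = 12 + 3 K$)
$O{\left(C,x \right)} = 12 - x + 3 C$ ($O{\left(C,x \right)} = \left(12 + 3 C\right) - x = 12 - x + 3 C$)
$y + O{\left(-72,9 \right)} = 87126 + \left(12 - 9 + 3 \left(-72\right)\right) = 87126 - 213 = 86913$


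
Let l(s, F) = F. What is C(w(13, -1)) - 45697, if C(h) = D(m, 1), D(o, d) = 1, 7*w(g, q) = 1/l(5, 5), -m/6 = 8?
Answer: -45696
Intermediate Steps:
m = -48 (m = -6*8 = -48)
w(g, q) = 1/35 (w(g, q) = (⅐)/5 = (⅐)*(⅕) = 1/35)
C(h) = 1
C(w(13, -1)) - 45697 = 1 - 45697 = -45696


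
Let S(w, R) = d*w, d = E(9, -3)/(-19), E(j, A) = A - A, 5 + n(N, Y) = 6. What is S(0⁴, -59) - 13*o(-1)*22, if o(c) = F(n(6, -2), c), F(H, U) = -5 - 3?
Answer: 2288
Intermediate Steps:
n(N, Y) = 1 (n(N, Y) = -5 + 6 = 1)
F(H, U) = -8
o(c) = -8
E(j, A) = 0
d = 0 (d = 0/(-19) = 0*(-1/19) = 0)
S(w, R) = 0 (S(w, R) = 0*w = 0)
S(0⁴, -59) - 13*o(-1)*22 = 0 - 13*(-8)*22 = 0 + 104*22 = 0 + 2288 = 2288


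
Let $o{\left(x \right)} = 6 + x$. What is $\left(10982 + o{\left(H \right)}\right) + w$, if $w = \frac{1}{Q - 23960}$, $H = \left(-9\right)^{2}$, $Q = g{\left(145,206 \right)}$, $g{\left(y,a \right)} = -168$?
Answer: $\frac{267072831}{24128} \approx 11069.0$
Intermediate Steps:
$Q = -168$
$H = 81$
$w = - \frac{1}{24128}$ ($w = \frac{1}{-168 - 23960} = \frac{1}{-24128} = - \frac{1}{24128} \approx -4.1446 \cdot 10^{-5}$)
$\left(10982 + o{\left(H \right)}\right) + w = \left(10982 + \left(6 + 81\right)\right) - \frac{1}{24128} = \left(10982 + 87\right) - \frac{1}{24128} = 11069 - \frac{1}{24128} = \frac{267072831}{24128}$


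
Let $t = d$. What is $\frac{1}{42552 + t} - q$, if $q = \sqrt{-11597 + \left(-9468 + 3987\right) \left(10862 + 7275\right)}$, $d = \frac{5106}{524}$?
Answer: $\frac{262}{11151177} - i \sqrt{99420494} \approx 2.3495 \cdot 10^{-5} - 9971.0 i$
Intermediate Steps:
$d = \frac{2553}{262}$ ($d = 5106 \cdot \frac{1}{524} = \frac{2553}{262} \approx 9.7443$)
$t = \frac{2553}{262} \approx 9.7443$
$q = i \sqrt{99420494}$ ($q = \sqrt{-11597 - 99408897} = \sqrt{-99420494} = i \sqrt{99420494} \approx 9971.0 i$)
$\frac{1}{42552 + t} - q = \frac{1}{42552 + \frac{2553}{262}} - i \sqrt{99420494} = \frac{1}{\frac{11151177}{262}} - i \sqrt{99420494} = \frac{262}{11151177} - i \sqrt{99420494}$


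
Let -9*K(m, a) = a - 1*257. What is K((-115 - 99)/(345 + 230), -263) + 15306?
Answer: 138274/9 ≈ 15364.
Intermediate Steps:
K(m, a) = 257/9 - a/9 (K(m, a) = -(a - 1*257)/9 = -(a - 257)/9 = -(-257 + a)/9 = 257/9 - a/9)
K((-115 - 99)/(345 + 230), -263) + 15306 = (257/9 - 1/9*(-263)) + 15306 = (257/9 + 263/9) + 15306 = 520/9 + 15306 = 138274/9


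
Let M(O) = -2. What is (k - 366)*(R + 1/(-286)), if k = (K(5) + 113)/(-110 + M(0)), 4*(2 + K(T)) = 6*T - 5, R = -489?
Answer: 252717985/1408 ≈ 1.7949e+5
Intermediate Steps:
K(T) = -13/4 + 3*T/2 (K(T) = -2 + (6*T - 5)/4 = -2 + (-5 + 6*T)/4 = -2 + (-5/4 + 3*T/2) = -13/4 + 3*T/2)
k = -67/64 (k = ((-13/4 + (3/2)*5) + 113)/(-110 - 2) = ((-13/4 + 15/2) + 113)/(-112) = (17/4 + 113)*(-1/112) = (469/4)*(-1/112) = -67/64 ≈ -1.0469)
(k - 366)*(R + 1/(-286)) = (-67/64 - 366)*(-489 + 1/(-286)) = -23491*(-489 - 1/286)/64 = -23491/64*(-139855/286) = 252717985/1408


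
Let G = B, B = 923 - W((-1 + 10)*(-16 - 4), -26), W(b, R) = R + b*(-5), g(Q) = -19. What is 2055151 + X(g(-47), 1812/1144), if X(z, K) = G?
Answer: 2055200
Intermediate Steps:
W(b, R) = R - 5*b
B = 49 (B = 923 - (-26 - 5*(-1 + 10)*(-16 - 4)) = 923 - (-26 - 45*(-20)) = 923 - (-26 - 5*(-180)) = 923 - (-26 + 900) = 923 - 1*874 = 923 - 874 = 49)
G = 49
X(z, K) = 49
2055151 + X(g(-47), 1812/1144) = 2055151 + 49 = 2055200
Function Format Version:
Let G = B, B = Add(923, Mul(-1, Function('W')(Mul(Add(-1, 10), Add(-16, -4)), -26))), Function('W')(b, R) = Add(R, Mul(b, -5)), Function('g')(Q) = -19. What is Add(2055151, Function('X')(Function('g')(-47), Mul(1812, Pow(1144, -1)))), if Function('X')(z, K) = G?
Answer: 2055200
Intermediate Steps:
Function('W')(b, R) = Add(R, Mul(-5, b))
B = 49 (B = Add(923, Mul(-1, Add(-26, Mul(-5, Mul(Add(-1, 10), Add(-16, -4)))))) = Add(923, Mul(-1, Add(-26, Mul(-5, Mul(9, -20))))) = Add(923, Mul(-1, Add(-26, Mul(-5, -180)))) = Add(923, Mul(-1, Add(-26, 900))) = Add(923, Mul(-1, 874)) = Add(923, -874) = 49)
G = 49
Function('X')(z, K) = 49
Add(2055151, Function('X')(Function('g')(-47), Mul(1812, Pow(1144, -1)))) = Add(2055151, 49) = 2055200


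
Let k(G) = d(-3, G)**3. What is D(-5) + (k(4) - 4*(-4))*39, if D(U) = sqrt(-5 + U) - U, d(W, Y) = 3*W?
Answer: -27802 + I*sqrt(10) ≈ -27802.0 + 3.1623*I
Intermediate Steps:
k(G) = -729 (k(G) = (3*(-3))**3 = (-9)**3 = -729)
D(-5) + (k(4) - 4*(-4))*39 = (sqrt(-5 - 5) - 1*(-5)) + (-729 - 4*(-4))*39 = (sqrt(-10) + 5) + (-729 + 16)*39 = (I*sqrt(10) + 5) - 713*39 = (5 + I*sqrt(10)) - 27807 = -27802 + I*sqrt(10)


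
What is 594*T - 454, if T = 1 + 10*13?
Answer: 77360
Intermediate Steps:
T = 131 (T = 1 + 130 = 131)
594*T - 454 = 594*131 - 454 = 77814 - 454 = 77360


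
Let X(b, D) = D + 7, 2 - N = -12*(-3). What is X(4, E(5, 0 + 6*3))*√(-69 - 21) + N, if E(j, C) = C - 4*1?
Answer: -34 + 63*I*√10 ≈ -34.0 + 199.22*I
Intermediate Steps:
N = -34 (N = 2 - (-12)*(-3) = 2 - 1*36 = 2 - 36 = -34)
E(j, C) = -4 + C (E(j, C) = C - 4 = -4 + C)
X(b, D) = 7 + D
X(4, E(5, 0 + 6*3))*√(-69 - 21) + N = (7 + (-4 + (0 + 6*3)))*√(-69 - 21) - 34 = (7 + (-4 + (0 + 18)))*√(-90) - 34 = (7 + (-4 + 18))*(3*I*√10) - 34 = (7 + 14)*(3*I*√10) - 34 = 21*(3*I*√10) - 34 = 63*I*√10 - 34 = -34 + 63*I*√10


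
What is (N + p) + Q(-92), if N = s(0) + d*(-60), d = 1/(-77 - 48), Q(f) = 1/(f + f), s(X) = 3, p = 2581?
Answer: 11888583/4600 ≈ 2584.5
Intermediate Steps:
Q(f) = 1/(2*f)
d = -1/125 (d = 1/(-125) = -1/125 ≈ -0.0080000)
N = 87/25 (N = 3 - 1/125*(-60) = 3 + 12/25 = 87/25 ≈ 3.4800)
(N + p) + Q(-92) = (87/25 + 2581) + (½)/(-92) = 64612/25 + (½)*(-1/92) = 64612/25 - 1/184 = 11888583/4600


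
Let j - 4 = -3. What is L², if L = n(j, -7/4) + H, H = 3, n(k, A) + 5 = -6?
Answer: 64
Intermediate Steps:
j = 1 (j = 4 - 3 = 1)
n(k, A) = -11 (n(k, A) = -5 - 6 = -11)
L = -8 (L = -11 + 3 = -8)
L² = (-8)² = 64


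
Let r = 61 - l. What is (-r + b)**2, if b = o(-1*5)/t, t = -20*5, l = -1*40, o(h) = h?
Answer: 4076361/400 ≈ 10191.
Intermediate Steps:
l = -40
r = 101 (r = 61 - 1*(-40) = 61 + 40 = 101)
t = -100
b = 1/20 (b = -1*5/(-100) = -5*(-1/100) = 1/20 ≈ 0.050000)
(-r + b)**2 = (-1*101 + 1/20)**2 = (-101 + 1/20)**2 = (-2019/20)**2 = 4076361/400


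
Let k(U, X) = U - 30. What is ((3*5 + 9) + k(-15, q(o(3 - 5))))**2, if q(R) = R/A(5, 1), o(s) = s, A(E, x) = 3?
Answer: 441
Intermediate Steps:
q(R) = R/3
k(U, X) = -30 + U
((3*5 + 9) + k(-15, q(o(3 - 5))))**2 = ((3*5 + 9) + (-30 - 15))**2 = ((15 + 9) - 45)**2 = (24 - 45)**2 = (-21)**2 = 441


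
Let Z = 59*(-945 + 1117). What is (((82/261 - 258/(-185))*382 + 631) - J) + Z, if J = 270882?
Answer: -12527555299/48285 ≈ -2.5945e+5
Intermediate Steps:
Z = 10148 (Z = 59*172 = 10148)
(((82/261 - 258/(-185))*382 + 631) - J) + Z = (((82/261 - 258/(-185))*382 + 631) - 1*270882) + 10148 = (((82*(1/261) - 258*(-1/185))*382 + 631) - 270882) + 10148 = (((82/261 + 258/185)*382 + 631) - 270882) + 10148 = (((82508/48285)*382 + 631) - 270882) + 10148 = ((31518056/48285 + 631) - 270882) + 10148 = (61985891/48285 - 270882) + 10148 = -13017551479/48285 + 10148 = -12527555299/48285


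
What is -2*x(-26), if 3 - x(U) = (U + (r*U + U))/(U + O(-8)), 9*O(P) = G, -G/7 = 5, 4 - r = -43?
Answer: 21318/269 ≈ 79.249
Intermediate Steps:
r = 47 (r = 4 - 1*(-43) = 4 + 43 = 47)
G = -35 (G = -7*5 = -35)
O(P) = -35/9 (O(P) = (⅑)*(-35) = -35/9)
x(U) = 3 - 49*U/(-35/9 + U) (x(U) = 3 - (U + (47*U + U))/(U - 35/9) = 3 - (U + 48*U)/(-35/9 + U) = 3 - 49*U/(-35/9 + U))
-2*x(-26) = -6*(-35 - 138*(-26))/(-35 + 9*(-26)) = -6*(-35 + 3588)/(-35 - 234) = -6*3553/(-269) = -6*(-1)*3553/269 = -2*(-10659/269) = 21318/269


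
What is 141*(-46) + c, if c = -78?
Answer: -6564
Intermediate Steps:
141*(-46) + c = 141*(-46) - 78 = -6486 - 78 = -6564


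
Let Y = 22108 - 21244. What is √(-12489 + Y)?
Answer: 5*I*√465 ≈ 107.82*I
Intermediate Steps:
Y = 864
√(-12489 + Y) = √(-12489 + 864) = √(-11625) = 5*I*√465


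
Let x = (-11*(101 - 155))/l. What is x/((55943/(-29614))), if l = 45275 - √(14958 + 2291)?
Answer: -18100446975/2606191590422 - 399789*√17249/2606191590422 ≈ -0.0069653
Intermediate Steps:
l = 45275 - √17249 ≈ 45144.
x = 594/(45275 - √17249) (x = (-11*(101 - 155))/(45275 - √17249) = (-11*(-54))/(45275 - √17249) = 594/(45275 - √17249) ≈ 0.013158)
x/((55943/(-29614))) = (1222425/93173108 + 27*√17249/93173108)/((55943/(-29614))) = (1222425/93173108 + 27*√17249/93173108)/((55943*(-1/29614))) = (1222425/93173108 + 27*√17249/93173108)/(-55943/29614) = (1222425/93173108 + 27*√17249/93173108)*(-29614/55943) = -18100446975/2606191590422 - 399789*√17249/2606191590422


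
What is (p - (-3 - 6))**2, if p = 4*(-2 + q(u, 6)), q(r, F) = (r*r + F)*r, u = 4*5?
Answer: 1055015361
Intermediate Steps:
u = 20
q(r, F) = r*(F + r**2) (q(r, F) = (r**2 + F)*r = (F + r**2)*r = r*(F + r**2))
p = 32472 (p = 4*(-2 + 20*(6 + 20**2)) = 4*(-2 + 20*(6 + 400)) = 4*(-2 + 20*406) = 4*(-2 + 8120) = 4*8118 = 32472)
(p - (-3 - 6))**2 = (32472 - (-3 - 6))**2 = (32472 - 1*(-9))**2 = (32472 + 9)**2 = 32481**2 = 1055015361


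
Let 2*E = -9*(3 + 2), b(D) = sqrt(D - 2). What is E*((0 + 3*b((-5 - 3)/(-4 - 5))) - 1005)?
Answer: 45225/2 - 45*I*sqrt(10)/2 ≈ 22613.0 - 71.151*I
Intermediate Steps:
b(D) = sqrt(-2 + D)
E = -45/2 (E = (-9*(3 + 2))/2 = (-9*5)/2 = (1/2)*(-45) = -45/2 ≈ -22.500)
E*((0 + 3*b((-5 - 3)/(-4 - 5))) - 1005) = -45*((0 + 3*sqrt(-2 + (-5 - 3)/(-4 - 5))) - 1005)/2 = -45*((0 + 3*sqrt(-2 - 8/(-9))) - 1005)/2 = -45*((0 + 3*sqrt(-2 - 8*(-1/9))) - 1005)/2 = -45*((0 + 3*sqrt(-2 + 8/9)) - 1005)/2 = -45*((0 + 3*sqrt(-10/9)) - 1005)/2 = -45*((0 + 3*(I*sqrt(10)/3)) - 1005)/2 = -45*((0 + I*sqrt(10)) - 1005)/2 = -45*(I*sqrt(10) - 1005)/2 = -45*(-1005 + I*sqrt(10))/2 = 45225/2 - 45*I*sqrt(10)/2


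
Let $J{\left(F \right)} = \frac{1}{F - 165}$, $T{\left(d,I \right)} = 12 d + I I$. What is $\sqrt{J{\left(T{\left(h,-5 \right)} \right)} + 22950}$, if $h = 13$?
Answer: $\frac{\sqrt{367201}}{4} \approx 151.49$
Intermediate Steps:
$T{\left(d,I \right)} = I^{2} + 12 d$ ($T{\left(d,I \right)} = 12 d + I^{2} = I^{2} + 12 d$)
$J{\left(F \right)} = \frac{1}{-165 + F}$
$\sqrt{J{\left(T{\left(h,-5 \right)} \right)} + 22950} = \sqrt{\frac{1}{-165 + \left(\left(-5\right)^{2} + 12 \cdot 13\right)} + 22950} = \sqrt{\frac{1}{-165 + \left(25 + 156\right)} + 22950} = \sqrt{\frac{1}{-165 + 181} + 22950} = \sqrt{\frac{1}{16} + 22950} = \sqrt{\frac{367201}{16}} = \frac{\sqrt{367201}}{4}$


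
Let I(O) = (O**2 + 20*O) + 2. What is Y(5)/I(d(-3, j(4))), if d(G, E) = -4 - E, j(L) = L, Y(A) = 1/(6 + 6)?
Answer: -1/1128 ≈ -0.00088653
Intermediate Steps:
Y(A) = 1/12
I(O) = 2 + O**2 + 20*O
Y(5)/I(d(-3, j(4))) = 1/(12*(2 + (-4 - 1*4)**2 + 20*(-4 - 1*4))) = 1/(12*(2 + (-4 - 4)**2 + 20*(-4 - 4))) = 1/(12*(2 + (-8)**2 + 20*(-8))) = 1/(12*(2 + 64 - 160)) = (1/12)/(-94) = (1/12)*(-1/94) = -1/1128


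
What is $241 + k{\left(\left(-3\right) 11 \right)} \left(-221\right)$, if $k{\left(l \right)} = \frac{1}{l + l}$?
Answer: $\frac{16127}{66} \approx 244.35$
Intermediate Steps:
$k{\left(l \right)} = \frac{1}{2 l}$
$241 + k{\left(\left(-3\right) 11 \right)} \left(-221\right) = 241 + \frac{1}{2 \left(\left(-3\right) 11\right)} \left(-221\right) = 241 + \frac{1}{2 \left(-33\right)} \left(-221\right) = 241 + \frac{1}{2} \left(- \frac{1}{33}\right) \left(-221\right) = 241 - - \frac{221}{66} = 241 + \frac{221}{66} = \frac{16127}{66}$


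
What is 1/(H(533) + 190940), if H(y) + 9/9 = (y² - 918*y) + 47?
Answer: -1/14219 ≈ -7.0328e-5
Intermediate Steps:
H(y) = 46 + y² - 918*y (H(y) = -1 + ((y² - 918*y) + 47) = -1 + (47 + y² - 918*y) = 46 + y² - 918*y)
1/(H(533) + 190940) = 1/((46 + 533² - 918*533) + 190940) = 1/((46 + 284089 - 489294) + 190940) = 1/(-205159 + 190940) = 1/(-14219) = -1/14219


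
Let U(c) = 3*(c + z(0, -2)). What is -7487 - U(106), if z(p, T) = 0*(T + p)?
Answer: -7805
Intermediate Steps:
z(p, T) = 0
U(c) = 3*c (U(c) = 3*(c + 0) = 3*c)
-7487 - U(106) = -7487 - 3*106 = -7487 - 1*318 = -7487 - 318 = -7805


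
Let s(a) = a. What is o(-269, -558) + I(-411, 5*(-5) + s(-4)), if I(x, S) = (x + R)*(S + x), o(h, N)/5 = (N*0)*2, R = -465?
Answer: 385440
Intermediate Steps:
o(h, N) = 0 (o(h, N) = 5*((N*0)*2) = 5*(0*2) = 5*0 = 0)
I(x, S) = (-465 + x)*(S + x) (I(x, S) = (x - 465)*(S + x) = (-465 + x)*(S + x))
o(-269, -558) + I(-411, 5*(-5) + s(-4)) = 0 + ((-411)**2 - 465*(5*(-5) - 4) - 465*(-411) + (5*(-5) - 4)*(-411)) = 0 + (168921 - 465*(-25 - 4) + 191115 + (-25 - 4)*(-411)) = 0 + (168921 - 465*(-29) + 191115 - 29*(-411)) = 0 + (168921 + 13485 + 191115 + 11919) = 0 + 385440 = 385440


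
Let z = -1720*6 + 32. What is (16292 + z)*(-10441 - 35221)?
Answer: -274154648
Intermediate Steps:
z = -10288 (z = -86*120 + 32 = -10320 + 32 = -10288)
(16292 + z)*(-10441 - 35221) = (16292 - 10288)*(-10441 - 35221) = 6004*(-45662) = -274154648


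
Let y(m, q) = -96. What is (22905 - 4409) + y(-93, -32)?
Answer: 18400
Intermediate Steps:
(22905 - 4409) + y(-93, -32) = (22905 - 4409) - 96 = 18496 - 96 = 18400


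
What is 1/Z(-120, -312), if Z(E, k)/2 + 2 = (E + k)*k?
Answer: 1/269564 ≈ 3.7097e-6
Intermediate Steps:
Z(E, k) = -4 + 2*k*(E + k) (Z(E, k) = -4 + 2*((E + k)*k) = -4 + 2*(k*(E + k)) = -4 + 2*k*(E + k))
1/Z(-120, -312) = 1/(-4 + 2*(-312)**2 + 2*(-120)*(-312)) = 1/(-4 + 2*97344 + 74880) = 1/(-4 + 194688 + 74880) = 1/269564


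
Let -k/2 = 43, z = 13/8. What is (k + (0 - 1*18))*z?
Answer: -169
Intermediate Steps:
z = 13/8 (z = 13*(⅛) = 13/8 ≈ 1.6250)
k = -86 (k = -2*43 = -86)
(k + (0 - 1*18))*z = (-86 + (0 - 1*18))*(13/8) = (-86 + (0 - 18))*(13/8) = (-86 - 18)*(13/8) = -104*13/8 = -169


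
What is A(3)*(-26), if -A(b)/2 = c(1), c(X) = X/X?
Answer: 52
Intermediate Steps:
c(X) = 1
A(b) = -2 (A(b) = -2*1 = -2)
A(3)*(-26) = -2*(-26) = 52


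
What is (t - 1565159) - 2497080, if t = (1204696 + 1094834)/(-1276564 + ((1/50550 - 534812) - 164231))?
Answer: -405683469733069411/99866933849 ≈ -4.0622e+6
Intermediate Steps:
t = -116241241500/99866933849 (t = 2299530/(-1276564 + ((1/50550 - 534812) - 164231)) = 2299530/(-1276564 + (-27034746599/50550 - 164231)) = 2299530/(-1276564 - 35336623649/50550) = 2299530/(-99866933849/50550) = 2299530*(-50550/99866933849) = -116241241500/99866933849 ≈ -1.1640)
(t - 1565159) - 2497080 = (-116241241500/99866933849 - 1565159) - 2497080 = -156307746557408491/99866933849 - 2497080 = -405683469733069411/99866933849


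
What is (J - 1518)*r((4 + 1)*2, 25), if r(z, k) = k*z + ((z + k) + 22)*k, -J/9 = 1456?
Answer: -24491850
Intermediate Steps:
J = -13104 (J = -9*1456 = -13104)
r(z, k) = k*z + k*(22 + k + z) (r(z, k) = k*z + ((k + z) + 22)*k = k*z + (22 + k + z)*k = k*z + k*(22 + k + z))
(J - 1518)*r((4 + 1)*2, 25) = (-13104 - 1518)*(25*(22 + 25 + 2*((4 + 1)*2))) = -365550*(22 + 25 + 2*(5*2)) = -365550*(22 + 25 + 2*10) = -365550*(22 + 25 + 20) = -365550*67 = -14622*1675 = -24491850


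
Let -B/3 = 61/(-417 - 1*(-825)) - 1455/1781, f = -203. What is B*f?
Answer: -98454797/242216 ≈ -406.48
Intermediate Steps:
B = 484999/242216 (B = -3*(61/(-417 - 1*(-825)) - 1455/1781) = -3*(61/(-417 + 825) - 1455*1/1781) = -3*(61/408 - 1455/1781) = -3*(-484999/726648) = 484999/242216 ≈ 2.0023)
B*f = (484999/242216)*(-203) = -98454797/242216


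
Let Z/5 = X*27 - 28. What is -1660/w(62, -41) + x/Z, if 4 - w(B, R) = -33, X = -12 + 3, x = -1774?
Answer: -2183662/50135 ≈ -43.556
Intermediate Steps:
X = -9
w(B, R) = 37 (w(B, R) = 4 - 1*(-33) = 4 + 33 = 37)
Z = -1355 (Z = 5*(-9*27 - 28) = 5*(-243 - 28) = 5*(-271) = -1355)
-1660/w(62, -41) + x/Z = -1660/37 - 1774/(-1355) = -1660*1/37 - 1774*(-1/1355) = -1660/37 + 1774/1355 = -2183662/50135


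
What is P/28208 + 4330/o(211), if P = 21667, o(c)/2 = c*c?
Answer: 1025706827/1255848368 ≈ 0.81674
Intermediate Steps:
o(c) = 2*c**2 (o(c) = 2*(c*c) = 2*c**2)
P/28208 + 4330/o(211) = 21667/28208 + 4330/((2*211**2)) = 21667*(1/28208) + 4330/((2*44521)) = 21667/28208 + 4330/89042 = 21667/28208 + 4330*(1/89042) = 21667/28208 + 2165/44521 = 1025706827/1255848368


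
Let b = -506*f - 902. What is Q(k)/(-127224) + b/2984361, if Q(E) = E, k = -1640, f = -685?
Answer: 2036529443/15820097661 ≈ 0.12873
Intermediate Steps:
b = 345708 (b = -506*(-685) - 902 = 346610 - 902 = 345708)
Q(k)/(-127224) + b/2984361 = -1640/(-127224) + 345708/2984361 = -1640*(-1/127224) + 345708*(1/2984361) = 205/15903 + 115236/994787 = 2036529443/15820097661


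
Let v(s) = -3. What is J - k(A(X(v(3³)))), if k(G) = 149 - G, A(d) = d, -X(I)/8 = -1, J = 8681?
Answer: 8540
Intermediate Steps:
X(I) = 8 (X(I) = -8*(-1) = 8)
J - k(A(X(v(3³)))) = 8681 - (149 - 1*8) = 8681 - (149 - 8) = 8681 - 1*141 = 8681 - 141 = 8540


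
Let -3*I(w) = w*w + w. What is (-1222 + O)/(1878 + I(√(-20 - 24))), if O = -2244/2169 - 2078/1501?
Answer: -664383824*I/(361741*√11 + 1026982699*I) ≈ -0.64693 - 0.00075576*I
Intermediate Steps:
O = -2625142/1085223 (O = -2244*1/2169 - 2078*1/1501 = -748/723 - 2078/1501 = -2625142/1085223 ≈ -2.4190)
I(w) = -w/3 - w²/3 (I(w) = -(w*w + w)/3 = -(w² + w)/3 = -(w + w²)/3 = -w/3 - w²/3)
(-1222 + O)/(1878 + I(√(-20 - 24))) = (-1222 - 2625142/1085223)/(1878 - √(-20 - 24)*(1 + √(-20 - 24))/3) = -1328767648/(1085223*(1878 - √(-44)*(1 + √(-44))/3)) = -1328767648/(1085223*(1878 - 2*I*√11*(1 + 2*I*√11)/3))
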